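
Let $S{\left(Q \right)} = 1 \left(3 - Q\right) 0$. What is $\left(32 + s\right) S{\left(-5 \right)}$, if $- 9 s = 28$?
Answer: $0$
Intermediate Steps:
$s = - \frac{28}{9}$ ($s = \left(- \frac{1}{9}\right) 28 = - \frac{28}{9} \approx -3.1111$)
$S{\left(Q \right)} = 0$ ($S{\left(Q \right)} = \left(3 - Q\right) 0 = 0$)
$\left(32 + s\right) S{\left(-5 \right)} = \left(32 - \frac{28}{9}\right) 0 = \frac{260}{9} \cdot 0 = 0$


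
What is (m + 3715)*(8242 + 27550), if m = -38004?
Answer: -1227271888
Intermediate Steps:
(m + 3715)*(8242 + 27550) = (-38004 + 3715)*(8242 + 27550) = -34289*35792 = -1227271888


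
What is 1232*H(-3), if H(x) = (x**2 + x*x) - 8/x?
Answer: 76384/3 ≈ 25461.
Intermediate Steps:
H(x) = -8/x + 2*x**2 (H(x) = (x**2 + x**2) - 8/x = 2*x**2 - 8/x = -8/x + 2*x**2)
1232*H(-3) = 1232*(2*(-4 + (-3)**3)/(-3)) = 1232*(2*(-1/3)*(-4 - 27)) = 1232*(2*(-1/3)*(-31)) = 1232*(62/3) = 76384/3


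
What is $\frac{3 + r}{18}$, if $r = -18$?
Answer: $- \frac{5}{6} \approx -0.83333$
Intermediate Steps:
$\frac{3 + r}{18} = \frac{3 - 18}{18} = \frac{1}{18} \left(-15\right) = - \frac{5}{6}$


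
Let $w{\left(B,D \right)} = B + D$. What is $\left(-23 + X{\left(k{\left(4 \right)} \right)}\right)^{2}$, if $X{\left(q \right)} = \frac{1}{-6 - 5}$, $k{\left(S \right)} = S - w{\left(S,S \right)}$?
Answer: $\frac{64516}{121} \approx 533.19$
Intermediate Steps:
$k{\left(S \right)} = - S$ ($k{\left(S \right)} = S - \left(S + S\right) = S - 2 S = - S$)
$X{\left(q \right)} = - \frac{1}{11}$ ($X{\left(q \right)} = \frac{1}{-11} = - \frac{1}{11}$)
$\left(-23 + X{\left(k{\left(4 \right)} \right)}\right)^{2} = \left(-23 - \frac{1}{11}\right)^{2} = \left(- \frac{254}{11}\right)^{2} = \frac{64516}{121}$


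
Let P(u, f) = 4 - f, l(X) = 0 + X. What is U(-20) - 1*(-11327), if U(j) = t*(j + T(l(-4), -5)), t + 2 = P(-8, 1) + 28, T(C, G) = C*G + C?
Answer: 11211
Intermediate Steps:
l(X) = X
T(C, G) = C + C*G
t = 29 (t = -2 + ((4 - 1*1) + 28) = -2 + ((4 - 1) + 28) = -2 + (3 + 28) = -2 + 31 = 29)
U(j) = 464 + 29*j (U(j) = 29*(j - 4*(1 - 5)) = 29*(j - 4*(-4)) = 29*(j + 16) = 29*(16 + j) = 464 + 29*j)
U(-20) - 1*(-11327) = (464 + 29*(-20)) - 1*(-11327) = (464 - 580) + 11327 = -116 + 11327 = 11211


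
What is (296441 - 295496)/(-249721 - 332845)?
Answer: -945/582566 ≈ -0.0016221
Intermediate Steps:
(296441 - 295496)/(-249721 - 332845) = 945/(-582566) = 945*(-1/582566) = -945/582566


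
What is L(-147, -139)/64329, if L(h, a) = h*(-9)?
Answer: 441/21443 ≈ 0.020566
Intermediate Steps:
L(h, a) = -9*h
L(-147, -139)/64329 = -9*(-147)/64329 = 1323*(1/64329) = 441/21443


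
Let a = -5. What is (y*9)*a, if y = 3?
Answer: -135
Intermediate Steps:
(y*9)*a = (3*9)*(-5) = 27*(-5) = -135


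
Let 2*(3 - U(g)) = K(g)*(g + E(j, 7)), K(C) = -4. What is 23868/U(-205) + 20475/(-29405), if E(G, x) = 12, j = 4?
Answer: -141936093/2252423 ≈ -63.015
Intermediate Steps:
U(g) = 27 + 2*g (U(g) = 3 - (-2)*(g + 12) = 3 - (-2)*(12 + g) = 3 - (-48 - 4*g)/2 = 3 + (24 + 2*g) = 27 + 2*g)
23868/U(-205) + 20475/(-29405) = 23868/(27 + 2*(-205)) + 20475/(-29405) = 23868/(27 - 410) + 20475*(-1/29405) = 23868/(-383) - 4095/5881 = 23868*(-1/383) - 4095/5881 = -23868/383 - 4095/5881 = -141936093/2252423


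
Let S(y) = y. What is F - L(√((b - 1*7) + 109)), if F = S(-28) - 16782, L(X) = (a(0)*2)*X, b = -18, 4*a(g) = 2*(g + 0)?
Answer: -16810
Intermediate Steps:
a(g) = g/2 (a(g) = (2*(g + 0))/4 = (2*g)/4 = g/2)
L(X) = 0 (L(X) = (((½)*0)*2)*X = (0*2)*X = 0*X = 0)
F = -16810 (F = -28 - 16782 = -16810)
F - L(√((b - 1*7) + 109)) = -16810 - 1*0 = -16810 + 0 = -16810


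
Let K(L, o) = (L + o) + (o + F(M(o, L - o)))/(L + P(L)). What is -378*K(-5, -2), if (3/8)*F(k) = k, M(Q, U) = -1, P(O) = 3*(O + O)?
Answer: 12978/5 ≈ 2595.6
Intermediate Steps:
P(O) = 6*O (P(O) = 3*(2*O) = 6*O)
F(k) = 8*k/3
K(L, o) = L + o + (-8/3 + o)/(7*L) (K(L, o) = (L + o) + (o + (8/3)*(-1))/(L + 6*L) = (L + o) + (o - 8/3)/((7*L)) = (L + o) + (-8/3 + o)*(1/(7*L)) = (L + o) + (-8/3 + o)/(7*L) = L + o + (-8/3 + o)/(7*L))
-378*K(-5, -2) = -378*(-5 - 2 - 8/21/(-5) + (⅐)*(-2)/(-5)) = -378*(-5 - 2 - 8/21*(-⅕) + (⅐)*(-2)*(-⅕)) = -378*(-5 - 2 + 8/105 + 2/35) = -378*(-103/15) = 12978/5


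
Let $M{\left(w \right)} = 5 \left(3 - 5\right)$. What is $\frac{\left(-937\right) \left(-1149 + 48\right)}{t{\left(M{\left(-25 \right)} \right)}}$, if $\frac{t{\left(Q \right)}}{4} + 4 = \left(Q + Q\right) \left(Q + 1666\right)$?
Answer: $- \frac{1031637}{132496} \approx -7.7862$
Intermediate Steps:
$M{\left(w \right)} = -10$ ($M{\left(w \right)} = 5 \left(-2\right) = -10$)
$t{\left(Q \right)} = -16 + 8 Q \left(1666 + Q\right)$ ($t{\left(Q \right)} = -16 + 4 \left(Q + Q\right) \left(Q + 1666\right) = -16 + 4 \cdot 2 Q \left(1666 + Q\right) = -16 + 8 Q \left(1666 + Q\right)$)
$\frac{\left(-937\right) \left(-1149 + 48\right)}{t{\left(M{\left(-25 \right)} \right)}} = \frac{\left(-937\right) \left(-1149 + 48\right)}{-16 + 8 \left(-10\right)^{2} + 13328 \left(-10\right)} = \frac{\left(-937\right) \left(-1101\right)}{-16 + 8 \cdot 100 - 133280} = \frac{1031637}{-16 + 800 - 133280} = \frac{1031637}{-132496} = 1031637 \left(- \frac{1}{132496}\right) = - \frac{1031637}{132496}$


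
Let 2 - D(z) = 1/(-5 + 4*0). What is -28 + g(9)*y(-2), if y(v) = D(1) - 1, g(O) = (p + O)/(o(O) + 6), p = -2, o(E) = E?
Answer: -686/25 ≈ -27.440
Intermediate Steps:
D(z) = 11/5 (D(z) = 2 - 1/(-5 + 4*0) = 2 - 1/(-5 + 0) = 2 - 1/(-5) = 2 - 1*(-1/5) = 2 + 1/5 = 11/5)
g(O) = (-2 + O)/(6 + O) (g(O) = (-2 + O)/(O + 6) = (-2 + O)/(6 + O))
y(v) = 6/5 (y(v) = 11/5 - 1 = 6/5)
-28 + g(9)*y(-2) = -28 + ((-2 + 9)/(6 + 9))*(6/5) = -28 + (7/15)*(6/5) = -28 + 14/25 = -686/25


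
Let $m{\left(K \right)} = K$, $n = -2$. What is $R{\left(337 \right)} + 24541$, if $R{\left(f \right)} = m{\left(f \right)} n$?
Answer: $23867$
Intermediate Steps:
$R{\left(f \right)} = - 2 f$ ($R{\left(f \right)} = f \left(-2\right) = - 2 f$)
$R{\left(337 \right)} + 24541 = \left(-2\right) 337 + 24541 = -674 + 24541 = 23867$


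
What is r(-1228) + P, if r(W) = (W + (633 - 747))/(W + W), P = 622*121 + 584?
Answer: 93139559/1228 ≈ 75847.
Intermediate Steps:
P = 75846 (P = 75262 + 584 = 75846)
r(W) = (-114 + W)/(2*W) (r(W) = (W - 114)/((2*W)) = (-114 + W)*(1/(2*W)) = (-114 + W)/(2*W))
r(-1228) + P = (½)*(-114 - 1228)/(-1228) + 75846 = (½)*(-1/1228)*(-1342) + 75846 = 671/1228 + 75846 = 93139559/1228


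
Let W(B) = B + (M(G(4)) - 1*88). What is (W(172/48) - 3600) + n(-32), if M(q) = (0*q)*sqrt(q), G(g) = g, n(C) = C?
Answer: -44597/12 ≈ -3716.4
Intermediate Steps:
M(q) = 0 (M(q) = 0*sqrt(q) = 0)
W(B) = -88 + B (W(B) = B + (0 - 1*88) = B + (0 - 88) = B - 88 = -88 + B)
(W(172/48) - 3600) + n(-32) = ((-88 + 172/48) - 3600) - 32 = ((-88 + 172*(1/48)) - 3600) - 32 = ((-88 + 43/12) - 3600) - 32 = (-1013/12 - 3600) - 32 = -44213/12 - 32 = -44597/12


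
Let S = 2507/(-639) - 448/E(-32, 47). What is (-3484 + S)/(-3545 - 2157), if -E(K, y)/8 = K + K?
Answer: 17834737/29148624 ≈ 0.61186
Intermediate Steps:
E(K, y) = -16*K (E(K, y) = -8*(K + K) = -16*K)
S = -24529/5112 (S = 2507/(-639) - 448/((-16*(-32))) = 2507*(-1/639) - 448/512 = -2507/639 - 448*1/512 = -2507/639 - 7/8 = -24529/5112 ≈ -4.7983)
(-3484 + S)/(-3545 - 2157) = (-3484 - 24529/5112)/(-3545 - 2157) = -17834737/5112/(-5702) = -17834737/5112*(-1/5702) = 17834737/29148624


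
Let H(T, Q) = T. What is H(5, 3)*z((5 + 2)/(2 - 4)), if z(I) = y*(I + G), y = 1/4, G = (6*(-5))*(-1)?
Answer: 265/8 ≈ 33.125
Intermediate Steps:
G = 30 (G = -30*(-1) = 30)
y = ¼ ≈ 0.25000
z(I) = 15/2 + I/4 (z(I) = (I + 30)/4 = (30 + I)/4 = 15/2 + I/4)
H(5, 3)*z((5 + 2)/(2 - 4)) = 5*(15/2 + ((5 + 2)/(2 - 4))/4) = 5*(15/2 + (7/(-2))/4) = 5*(15/2 + (7*(-½))/4) = 5*(15/2 + (¼)*(-7/2)) = 5*(15/2 - 7/8) = 5*(53/8) = 265/8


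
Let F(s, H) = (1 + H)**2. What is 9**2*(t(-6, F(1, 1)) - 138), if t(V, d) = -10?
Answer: -11988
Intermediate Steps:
9**2*(t(-6, F(1, 1)) - 138) = 9**2*(-10 - 138) = 81*(-148) = -11988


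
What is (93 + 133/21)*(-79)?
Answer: -23542/3 ≈ -7847.3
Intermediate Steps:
(93 + 133/21)*(-79) = (93 + 133*(1/21))*(-79) = (93 + 19/3)*(-79) = (298/3)*(-79) = -23542/3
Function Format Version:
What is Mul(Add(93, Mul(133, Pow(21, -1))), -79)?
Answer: Rational(-23542, 3) ≈ -7847.3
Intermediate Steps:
Mul(Add(93, Mul(133, Pow(21, -1))), -79) = Mul(Add(93, Mul(133, Rational(1, 21))), -79) = Mul(Add(93, Rational(19, 3)), -79) = Mul(Rational(298, 3), -79) = Rational(-23542, 3)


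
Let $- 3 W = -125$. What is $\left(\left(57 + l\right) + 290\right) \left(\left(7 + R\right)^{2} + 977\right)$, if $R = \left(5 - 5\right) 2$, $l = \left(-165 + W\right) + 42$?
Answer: $272574$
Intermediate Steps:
$W = \frac{125}{3}$ ($W = \left(- \frac{1}{3}\right) \left(-125\right) = \frac{125}{3} \approx 41.667$)
$l = - \frac{244}{3}$ ($l = \left(-165 + \frac{125}{3}\right) + 42 = - \frac{370}{3} + 42 = - \frac{244}{3} \approx -81.333$)
$R = 0$ ($R = 0 \cdot 2 = 0$)
$\left(\left(57 + l\right) + 290\right) \left(\left(7 + R\right)^{2} + 977\right) = \left(\left(57 - \frac{244}{3}\right) + 290\right) \left(\left(7 + 0\right)^{2} + 977\right) = \left(- \frac{73}{3} + 290\right) \left(7^{2} + 977\right) = \frac{797 \left(49 + 977\right)}{3} = \frac{797}{3} \cdot 1026 = 272574$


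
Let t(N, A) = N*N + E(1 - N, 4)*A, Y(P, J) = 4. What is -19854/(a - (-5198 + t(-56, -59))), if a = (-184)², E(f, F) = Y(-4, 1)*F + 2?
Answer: -9927/18490 ≈ -0.53688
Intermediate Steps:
E(f, F) = 2 + 4*F (E(f, F) = 4*F + 2 = 2 + 4*F)
a = 33856
t(N, A) = N² + 18*A (t(N, A) = N*N + (2 + 4*4)*A = N² + (2 + 16)*A = N² + 18*A)
-19854/(a - (-5198 + t(-56, -59))) = -19854/(33856 - (-5198 + ((-56)² + 18*(-59)))) = -19854/(33856 - (-5198 + (3136 - 1062))) = -19854/(33856 - (-5198 + 2074)) = -19854/(33856 - 1*(-3124)) = -19854/(33856 + 3124) = -19854/36980 = -19854*1/36980 = -9927/18490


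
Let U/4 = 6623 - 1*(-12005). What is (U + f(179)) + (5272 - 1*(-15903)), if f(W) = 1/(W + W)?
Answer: 34255947/358 ≈ 95687.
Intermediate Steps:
U = 74512 (U = 4*(6623 - 1*(-12005)) = 4*(6623 + 12005) = 4*18628 = 74512)
f(W) = 1/(2*W)
(U + f(179)) + (5272 - 1*(-15903)) = (74512 + (½)/179) + (5272 - 1*(-15903)) = (74512 + (½)*(1/179)) + (5272 + 15903) = (74512 + 1/358) + 21175 = 26675297/358 + 21175 = 34255947/358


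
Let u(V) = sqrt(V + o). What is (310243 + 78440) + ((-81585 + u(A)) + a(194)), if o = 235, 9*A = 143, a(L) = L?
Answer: 307292 + sqrt(2258)/3 ≈ 3.0731e+5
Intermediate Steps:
A = 143/9 (A = (1/9)*143 = 143/9 ≈ 15.889)
u(V) = sqrt(235 + V) (u(V) = sqrt(V + 235) = sqrt(235 + V))
(310243 + 78440) + ((-81585 + u(A)) + a(194)) = (310243 + 78440) + ((-81585 + sqrt(235 + 143/9)) + 194) = 388683 + ((-81585 + sqrt(2258/9)) + 194) = 388683 + ((-81585 + sqrt(2258)/3) + 194) = 388683 + (-81391 + sqrt(2258)/3) = 307292 + sqrt(2258)/3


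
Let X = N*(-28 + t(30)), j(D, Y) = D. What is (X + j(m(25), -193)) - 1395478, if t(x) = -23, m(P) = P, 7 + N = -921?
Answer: -1348125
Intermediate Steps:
N = -928 (N = -7 - 921 = -928)
X = 47328 (X = -928*(-28 - 23) = -928*(-51) = 47328)
(X + j(m(25), -193)) - 1395478 = (47328 + 25) - 1395478 = 47353 - 1395478 = -1348125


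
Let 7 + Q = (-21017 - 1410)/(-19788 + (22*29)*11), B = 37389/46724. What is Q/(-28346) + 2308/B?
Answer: 39035390442232247/13534011145380 ≈ 2884.2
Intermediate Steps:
B = 37389/46724 (B = 37389*(1/46724) = 37389/46724 ≈ 0.80021)
Q = -66963/12770 (Q = -7 + (-21017 - 1410)/(-19788 + (22*29)*11) = -7 - 22427/(-19788 + 638*11) = -7 - 22427/(-19788 + 7018) = -7 - 22427/(-12770) = -7 - 22427*(-1/12770) = -7 + 22427/12770 = -66963/12770 ≈ -5.2438)
Q/(-28346) + 2308/B = -66963/12770/(-28346) + 2308/(37389/46724) = -66963/12770*(-1/28346) + 2308*(46724/37389) = 66963/361978420 + 107838992/37389 = 39035390442232247/13534011145380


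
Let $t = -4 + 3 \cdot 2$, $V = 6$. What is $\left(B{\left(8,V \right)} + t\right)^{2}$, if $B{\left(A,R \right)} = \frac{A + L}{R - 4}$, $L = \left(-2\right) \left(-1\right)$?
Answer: $49$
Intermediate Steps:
$L = 2$
$B{\left(A,R \right)} = \frac{2 + A}{-4 + R}$ ($B{\left(A,R \right)} = \frac{A + 2}{R - 4} = \frac{2 + A}{-4 + R}$)
$t = 2$ ($t = -4 + 6 = 2$)
$\left(B{\left(8,V \right)} + t\right)^{2} = \left(\frac{2 + 8}{-4 + 6} + 2\right)^{2} = \left(\frac{1}{2} \cdot 10 + 2\right)^{2} = \left(5 + 2\right)^{2} = 7^{2} = 49$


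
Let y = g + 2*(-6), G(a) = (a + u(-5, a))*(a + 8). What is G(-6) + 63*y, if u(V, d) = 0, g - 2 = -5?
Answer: -957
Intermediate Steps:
g = -3 (g = 2 - 5 = -3)
G(a) = a*(8 + a) (G(a) = (a + 0)*(a + 8) = a*(8 + a))
y = -15 (y = -3 + 2*(-6) = -3 - 12 = -15)
G(-6) + 63*y = -6*(8 - 6) + 63*(-15) = -6*2 - 945 = -12 - 945 = -957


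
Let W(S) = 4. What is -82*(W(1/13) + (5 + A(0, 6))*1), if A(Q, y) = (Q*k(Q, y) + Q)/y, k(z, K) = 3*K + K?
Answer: -738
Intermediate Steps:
k(z, K) = 4*K
A(Q, y) = (Q + 4*Q*y)/y (A(Q, y) = (Q*(4*y) + Q)/y = (4*Q*y + Q)/y = (Q + 4*Q*y)/y)
-82*(W(1/13) + (5 + A(0, 6))*1) = -82*(4 + (5 + (4*0 + 0/6))*1) = -82*(4 + (5 + (0 + 0*(⅙)))*1) = -82*(4 + (5 + (0 + 0))*1) = -82*(4 + (5 + 0)*1) = -82*(4 + 5*1) = -82*(4 + 5) = -82*9 = -738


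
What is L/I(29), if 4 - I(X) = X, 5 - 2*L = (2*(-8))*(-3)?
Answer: 43/50 ≈ 0.86000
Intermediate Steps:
L = -43/2 (L = 5/2 - 2*(-8)*(-3)/2 = 5/2 - (-8)*(-3) = 5/2 - ½*48 = 5/2 - 24 = -43/2 ≈ -21.500)
I(X) = 4 - X
L/I(29) = -43/(2*(4 - 1*29)) = -43/(2*(4 - 29)) = -43/2/(-25) = -43/2*(-1/25) = 43/50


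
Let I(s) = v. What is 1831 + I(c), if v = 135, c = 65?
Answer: 1966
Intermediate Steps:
I(s) = 135
1831 + I(c) = 1831 + 135 = 1966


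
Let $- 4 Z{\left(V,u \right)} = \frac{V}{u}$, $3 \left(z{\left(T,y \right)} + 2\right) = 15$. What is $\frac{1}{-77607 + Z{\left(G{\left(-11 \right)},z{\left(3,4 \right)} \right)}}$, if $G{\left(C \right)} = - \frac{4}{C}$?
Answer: $- \frac{33}{2561032} \approx -1.2885 \cdot 10^{-5}$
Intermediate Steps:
$z{\left(T,y \right)} = 3$ ($z{\left(T,y \right)} = -2 + \frac{1}{3} \cdot 15 = -2 + 5 = 3$)
$Z{\left(V,u \right)} = - \frac{V}{4 u}$ ($Z{\left(V,u \right)} = - \frac{V \frac{1}{u}}{4} = - \frac{V}{4 u}$)
$\frac{1}{-77607 + Z{\left(G{\left(-11 \right)},z{\left(3,4 \right)} \right)}} = \frac{1}{-77607 - \frac{\left(-4\right) \frac{1}{-11}}{4 \cdot 3}} = \frac{1}{-77607 - \frac{1}{4} \left(\left(-4\right) \left(- \frac{1}{11}\right)\right) \frac{1}{3}} = \frac{1}{-77607 - \frac{1}{11} \cdot \frac{1}{3}} = \frac{1}{-77607 - \frac{1}{33}} = \frac{1}{- \frac{2561032}{33}} = - \frac{33}{2561032}$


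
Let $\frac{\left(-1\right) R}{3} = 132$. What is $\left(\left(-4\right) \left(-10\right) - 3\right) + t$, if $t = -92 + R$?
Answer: $-451$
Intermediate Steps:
$R = -396$ ($R = \left(-3\right) 132 = -396$)
$t = -488$ ($t = -92 - 396 = -488$)
$\left(\left(-4\right) \left(-10\right) - 3\right) + t = \left(\left(-4\right) \left(-10\right) - 3\right) - 488 = \left(40 - 3\right) - 488 = 37 - 488 = -451$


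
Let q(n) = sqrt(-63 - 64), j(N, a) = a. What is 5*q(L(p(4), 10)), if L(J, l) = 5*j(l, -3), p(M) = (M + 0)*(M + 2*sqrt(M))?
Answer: 5*I*sqrt(127) ≈ 56.347*I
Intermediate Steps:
p(M) = M*(M + 2*sqrt(M))
L(J, l) = -15 (L(J, l) = 5*(-3) = -15)
q(n) = I*sqrt(127) (q(n) = sqrt(-127) = I*sqrt(127))
5*q(L(p(4), 10)) = 5*(I*sqrt(127)) = 5*I*sqrt(127)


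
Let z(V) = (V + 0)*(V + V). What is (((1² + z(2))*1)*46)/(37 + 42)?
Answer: 414/79 ≈ 5.2405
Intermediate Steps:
z(V) = 2*V² (z(V) = V*(2*V) = 2*V²)
(((1² + z(2))*1)*46)/(37 + 42) = (((1² + 2*2²)*1)*46)/(37 + 42) = (((1 + 2*4)*1)*46)/79 = (((1 + 8)*1)*46)*(1/79) = ((9*1)*46)*(1/79) = (9*46)*(1/79) = 414*(1/79) = 414/79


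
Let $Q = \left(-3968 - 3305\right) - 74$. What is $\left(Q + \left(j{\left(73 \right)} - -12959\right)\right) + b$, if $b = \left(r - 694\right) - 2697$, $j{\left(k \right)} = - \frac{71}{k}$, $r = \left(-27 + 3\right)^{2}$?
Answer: $\frac{204110}{73} \approx 2796.0$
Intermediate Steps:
$r = 576$ ($r = \left(-24\right)^{2} = 576$)
$Q = -7347$ ($Q = -7273 - 74 = -7347$)
$b = -2815$ ($b = \left(576 - 694\right) - 2697 = -118 - 2697 = -2815$)
$\left(Q + \left(j{\left(73 \right)} - -12959\right)\right) + b = \left(-7347 - \left(-12959 + \frac{71}{73}\right)\right) - 2815 = \left(-7347 + \left(\left(-71\right) \frac{1}{73} + 12959\right)\right) - 2815 = \left(-7347 + \left(- \frac{71}{73} + 12959\right)\right) - 2815 = \left(-7347 + \frac{945936}{73}\right) - 2815 = \frac{409605}{73} - 2815 = \frac{204110}{73}$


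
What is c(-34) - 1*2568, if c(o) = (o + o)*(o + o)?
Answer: 2056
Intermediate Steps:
c(o) = 4*o**2 (c(o) = (2*o)*(2*o) = 4*o**2)
c(-34) - 1*2568 = 4*(-34)**2 - 1*2568 = 4*1156 - 2568 = 4624 - 2568 = 2056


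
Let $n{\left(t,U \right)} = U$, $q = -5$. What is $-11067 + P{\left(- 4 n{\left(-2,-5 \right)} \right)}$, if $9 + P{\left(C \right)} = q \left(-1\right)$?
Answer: $-11071$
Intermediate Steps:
$P{\left(C \right)} = -4$ ($P{\left(C \right)} = -9 - -5 = -9 + 5 = -4$)
$-11067 + P{\left(- 4 n{\left(-2,-5 \right)} \right)} = -11067 - 4 = -11071$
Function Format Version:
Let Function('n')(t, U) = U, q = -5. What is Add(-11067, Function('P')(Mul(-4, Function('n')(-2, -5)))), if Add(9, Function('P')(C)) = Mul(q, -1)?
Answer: -11071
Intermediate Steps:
Function('P')(C) = -4 (Function('P')(C) = Add(-9, Mul(-5, -1)) = Add(-9, 5) = -4)
Add(-11067, Function('P')(Mul(-4, Function('n')(-2, -5)))) = Add(-11067, -4) = -11071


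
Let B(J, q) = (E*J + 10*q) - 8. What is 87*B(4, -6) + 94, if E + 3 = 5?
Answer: -5126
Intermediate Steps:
E = 2 (E = -3 + 5 = 2)
B(J, q) = -8 + 2*J + 10*q (B(J, q) = (2*J + 10*q) - 8 = -8 + 2*J + 10*q)
87*B(4, -6) + 94 = 87*(-8 + 2*4 + 10*(-6)) + 94 = 87*(-8 + 8 - 60) + 94 = 87*(-60) + 94 = -5220 + 94 = -5126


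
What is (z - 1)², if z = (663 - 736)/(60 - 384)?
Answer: 63001/104976 ≈ 0.60015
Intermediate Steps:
z = 73/324 (z = -73/(-324) = -73*(-1/324) = 73/324 ≈ 0.22531)
(z - 1)² = (73/324 - 1)² = (-251/324)² = 63001/104976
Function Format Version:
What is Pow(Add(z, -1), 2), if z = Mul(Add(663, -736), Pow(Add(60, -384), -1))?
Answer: Rational(63001, 104976) ≈ 0.60015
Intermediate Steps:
z = Rational(73, 324) (z = Mul(-73, Pow(-324, -1)) = Mul(-73, Rational(-1, 324)) = Rational(73, 324) ≈ 0.22531)
Pow(Add(z, -1), 2) = Pow(Add(Rational(73, 324), -1), 2) = Pow(Rational(-251, 324), 2) = Rational(63001, 104976)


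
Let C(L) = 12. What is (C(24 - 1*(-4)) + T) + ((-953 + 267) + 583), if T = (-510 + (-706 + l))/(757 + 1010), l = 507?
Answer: -161506/1767 ≈ -91.401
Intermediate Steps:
T = -709/1767 (T = (-510 + (-706 + 507))/(757 + 1010) = (-510 - 199)/1767 = -709*1/1767 = -709/1767 ≈ -0.40125)
(C(24 - 1*(-4)) + T) + ((-953 + 267) + 583) = (12 - 709/1767) + ((-953 + 267) + 583) = 20495/1767 + (-686 + 583) = 20495/1767 - 103 = -161506/1767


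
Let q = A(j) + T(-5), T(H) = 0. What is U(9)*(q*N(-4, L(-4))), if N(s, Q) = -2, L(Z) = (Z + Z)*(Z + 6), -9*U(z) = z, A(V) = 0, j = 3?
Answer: 0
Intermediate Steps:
U(z) = -z/9
q = 0 (q = 0 + 0 = 0)
L(Z) = 2*Z*(6 + Z) (L(Z) = (2*Z)*(6 + Z) = 2*Z*(6 + Z))
U(9)*(q*N(-4, L(-4))) = (-1/9*9)*(0*(-2)) = -1*0 = 0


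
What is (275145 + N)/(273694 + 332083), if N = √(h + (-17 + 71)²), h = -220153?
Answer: 275145/605777 + I*√217237/605777 ≈ 0.4542 + 0.0007694*I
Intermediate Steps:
N = I*√217237 (N = √(-220153 + (-17 + 71)²) = √(-220153 + 54²) = √(-220153 + 2916) = √(-217237) = I*√217237 ≈ 466.09*I)
(275145 + N)/(273694 + 332083) = (275145 + I*√217237)/(273694 + 332083) = (275145 + I*√217237)/605777 = (275145 + I*√217237)*(1/605777) = 275145/605777 + I*√217237/605777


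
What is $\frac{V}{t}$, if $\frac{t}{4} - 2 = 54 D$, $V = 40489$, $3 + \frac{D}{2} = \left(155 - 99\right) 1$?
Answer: $\frac{40489}{22904} \approx 1.7678$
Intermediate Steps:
$D = 106$ ($D = -6 + 2 \left(155 - 99\right) 1 = -6 + 2 \cdot 56 \cdot 1 = -6 + 2 \cdot 56 = -6 + 112 = 106$)
$t = 22904$ ($t = 8 + 4 \cdot 54 \cdot 106 = 8 + 4 \cdot 5724 = 8 + 22896 = 22904$)
$\frac{V}{t} = \frac{40489}{22904}$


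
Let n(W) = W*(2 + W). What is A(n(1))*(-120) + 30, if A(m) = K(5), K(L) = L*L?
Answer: -2970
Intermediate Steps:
K(L) = L²
A(m) = 25 (A(m) = 5² = 25)
A(n(1))*(-120) + 30 = 25*(-120) + 30 = -3000 + 30 = -2970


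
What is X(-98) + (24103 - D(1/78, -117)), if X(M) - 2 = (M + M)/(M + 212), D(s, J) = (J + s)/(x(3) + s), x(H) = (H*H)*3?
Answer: 2895300034/120099 ≈ 24108.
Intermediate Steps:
x(H) = 3*H² (x(H) = H²*3 = 3*H²)
D(s, J) = (J + s)/(27 + s) (D(s, J) = (J + s)/(3*3² + s) = (J + s)/(3*9 + s) = (J + s)/(27 + s))
X(M) = 2 + 2*M/(212 + M) (X(M) = 2 + (M + M)/(M + 212) = 2 + (2*M)/(212 + M) = 2 + 2*M/(212 + M))
X(-98) + (24103 - D(1/78, -117)) = 4*(106 - 98)/(212 - 98) + (24103 - (-117 + 1/78)/(27 + 1/78)) = 4*8/114 + (24103 - (-117 + 1/78)/(27 + 1/78)) = 4*(1/114)*8 + (24103 - (-9125)/(2107/78*78)) = 16/57 + (24103 - 78*(-9125)/(2107*78)) = 16/57 + (24103 - 1*(-9125/2107)) = 16/57 + (24103 + 9125/2107) = 16/57 + 50794146/2107 = 2895300034/120099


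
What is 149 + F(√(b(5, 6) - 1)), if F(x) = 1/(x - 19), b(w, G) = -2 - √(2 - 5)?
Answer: 149 - 1/(19 - √(-3 - I*√3)) ≈ 148.95 + 0.0051935*I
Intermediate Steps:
b(w, G) = -2 - I*√3 (b(w, G) = -2 - √(-3) = -2 - I*√3)
F(x) = 1/(-19 + x)
149 + F(√(b(5, 6) - 1)) = 149 + 1/(-19 + √((-2 - I*√3) - 1)) = 149 + 1/(-19 + √(-3 - I*√3))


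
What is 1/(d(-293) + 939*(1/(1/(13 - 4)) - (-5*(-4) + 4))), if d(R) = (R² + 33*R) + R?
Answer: 1/61802 ≈ 1.6181e-5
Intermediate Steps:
d(R) = R² + 34*R
1/(d(-293) + 939*(1/(1/(13 - 4)) - (-5*(-4) + 4))) = 1/(-293*(34 - 293) + 939*(1/(1/(13 - 4)) - (-5*(-4) + 4))) = 1/(-293*(-259) + 939*(1/(1/9) - (20 + 4))) = 1/(75887 + 939*(1/(⅑) - 1*24)) = 1/(75887 + 939*(9 - 24)) = 1/(75887 + 939*(-15)) = 1/(75887 - 14085) = 1/61802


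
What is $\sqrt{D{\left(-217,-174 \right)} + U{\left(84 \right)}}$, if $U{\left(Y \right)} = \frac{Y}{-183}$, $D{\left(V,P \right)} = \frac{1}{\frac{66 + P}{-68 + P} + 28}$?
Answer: $\frac{i \sqrt{18685568190}}{209962} \approx 0.65105 i$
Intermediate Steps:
$D{\left(V,P \right)} = \frac{1}{28 + \frac{66 + P}{-68 + P}}$ ($D{\left(V,P \right)} = \frac{1}{\frac{66 + P}{-68 + P} + 28} = \frac{1}{28 + \frac{66 + P}{-68 + P}}$)
$U{\left(Y \right)} = - \frac{Y}{183}$ ($U{\left(Y \right)} = Y \left(- \frac{1}{183}\right) = - \frac{Y}{183}$)
$\sqrt{D{\left(-217,-174 \right)} + U{\left(84 \right)}} = \sqrt{\frac{-68 - 174}{-1838 + 29 \left(-174\right)} - \frac{28}{61}} = \sqrt{\frac{1}{-1838 - 5046} \left(-242\right) - \frac{28}{61}} = \sqrt{\frac{1}{-6884} \left(-242\right) - \frac{28}{61}} = \sqrt{\left(- \frac{1}{6884}\right) \left(-242\right) - \frac{28}{61}} = \sqrt{\frac{121}{3442} - \frac{28}{61}} = \sqrt{- \frac{88995}{209962}} = \frac{i \sqrt{18685568190}}{209962}$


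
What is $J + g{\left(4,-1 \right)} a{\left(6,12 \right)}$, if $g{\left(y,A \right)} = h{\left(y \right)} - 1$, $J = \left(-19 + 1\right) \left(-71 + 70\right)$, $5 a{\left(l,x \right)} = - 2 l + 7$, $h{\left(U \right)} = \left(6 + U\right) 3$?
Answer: $-11$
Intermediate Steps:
$h{\left(U \right)} = 18 + 3 U$
$a{\left(l,x \right)} = \frac{7}{5} - \frac{2 l}{5}$ ($a{\left(l,x \right)} = \frac{- 2 l + 7}{5} = \frac{7 - 2 l}{5} = \frac{7}{5} - \frac{2 l}{5}$)
$J = 18$ ($J = \left(-18\right) \left(-1\right) = 18$)
$g{\left(y,A \right)} = 17 + 3 y$ ($g{\left(y,A \right)} = \left(18 + 3 y\right) - 1 = 17 + 3 y$)
$J + g{\left(4,-1 \right)} a{\left(6,12 \right)} = 18 + \left(17 + 3 \cdot 4\right) \left(\frac{7}{5} - \frac{12}{5}\right) = 18 + \left(17 + 12\right) \left(\frac{7}{5} - \frac{12}{5}\right) = 18 + 29 \left(-1\right) = 18 - 29 = -11$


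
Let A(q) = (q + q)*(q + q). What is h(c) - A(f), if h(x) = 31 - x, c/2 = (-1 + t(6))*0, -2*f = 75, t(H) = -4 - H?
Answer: -5594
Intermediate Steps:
f = -75/2 (f = -½*75 = -75/2 ≈ -37.500)
c = 0 (c = 2*((-1 + (-4 - 1*6))*0) = 2*((-1 + (-4 - 6))*0) = 2*((-1 - 10)*0) = 2*(-11*0) = 2*0 = 0)
A(q) = 4*q² (A(q) = (2*q)*(2*q) = 4*q²)
h(c) - A(f) = (31 - 1*0) - 4*(-75/2)² = (31 + 0) - 4*5625/4 = 31 - 1*5625 = 31 - 5625 = -5594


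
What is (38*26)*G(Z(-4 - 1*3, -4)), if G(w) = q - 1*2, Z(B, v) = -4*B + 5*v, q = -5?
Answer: -6916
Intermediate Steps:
G(w) = -7 (G(w) = -5 - 1*2 = -5 - 2 = -7)
(38*26)*G(Z(-4 - 1*3, -4)) = (38*26)*(-7) = 988*(-7) = -6916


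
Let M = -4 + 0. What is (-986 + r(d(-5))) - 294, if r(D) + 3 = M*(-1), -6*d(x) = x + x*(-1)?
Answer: -1279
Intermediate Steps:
d(x) = 0 (d(x) = -(x + x*(-1))/6 = -(x - x)/6 = -⅙*0 = 0)
M = -4
r(D) = 1 (r(D) = -3 - 4*(-1) = -3 + 4 = 1)
(-986 + r(d(-5))) - 294 = (-986 + 1) - 294 = -985 - 294 = -1279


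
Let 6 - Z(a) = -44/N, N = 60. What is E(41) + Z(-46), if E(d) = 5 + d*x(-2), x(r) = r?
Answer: -1054/15 ≈ -70.267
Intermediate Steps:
E(d) = 5 - 2*d (E(d) = 5 + d*(-2) = 5 - 2*d)
Z(a) = 101/15 (Z(a) = 6 - (-44)/60 = 6 - 1*(-11/15) = 6 + 11/15 = 101/15)
E(41) + Z(-46) = (5 - 2*41) + 101/15 = (5 - 82) + 101/15 = -77 + 101/15 = -1054/15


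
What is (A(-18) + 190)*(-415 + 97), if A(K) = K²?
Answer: -163452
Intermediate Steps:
(A(-18) + 190)*(-415 + 97) = ((-18)² + 190)*(-415 + 97) = (324 + 190)*(-318) = 514*(-318) = -163452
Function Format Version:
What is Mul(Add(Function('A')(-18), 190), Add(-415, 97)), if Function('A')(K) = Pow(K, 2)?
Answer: -163452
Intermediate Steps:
Mul(Add(Function('A')(-18), 190), Add(-415, 97)) = Mul(Add(Pow(-18, 2), 190), Add(-415, 97)) = Mul(Add(324, 190), -318) = Mul(514, -318) = -163452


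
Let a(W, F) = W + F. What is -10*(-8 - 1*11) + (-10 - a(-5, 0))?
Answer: 185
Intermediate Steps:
a(W, F) = F + W
-10*(-8 - 1*11) + (-10 - a(-5, 0)) = -10*(-8 - 1*11) + (-10 - (0 - 5)) = -10*(-8 - 11) + (-10 - 1*(-5)) = -10*(-19) + (-10 + 5) = 190 - 5 = 185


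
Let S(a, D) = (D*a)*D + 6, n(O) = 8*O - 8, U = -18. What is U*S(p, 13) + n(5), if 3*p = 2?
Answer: -2104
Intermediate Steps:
p = ⅔ (p = (⅓)*2 = ⅔ ≈ 0.66667)
n(O) = -8 + 8*O
S(a, D) = 6 + a*D² (S(a, D) = a*D² + 6 = 6 + a*D²)
U*S(p, 13) + n(5) = -18*(6 + (⅔)*13²) + (-8 + 8*5) = -18*(6 + (⅔)*169) + (-8 + 40) = -18*(6 + 338/3) + 32 = -18*356/3 + 32 = -2136 + 32 = -2104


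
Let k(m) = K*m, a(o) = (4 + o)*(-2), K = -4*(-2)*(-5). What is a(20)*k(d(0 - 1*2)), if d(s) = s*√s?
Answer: -3840*I*√2 ≈ -5430.6*I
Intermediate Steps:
K = -40 (K = 8*(-5) = -40)
d(s) = s^(3/2)
a(o) = -8 - 2*o
k(m) = -40*m
a(20)*k(d(0 - 1*2)) = (-8 - 2*20)*(-40*(0 - 1*2)^(3/2)) = (-8 - 40)*(-40*(0 - 2)^(3/2)) = -(-1920)*(-2)^(3/2) = -(-1920)*(-2*I*√2) = -3840*I*√2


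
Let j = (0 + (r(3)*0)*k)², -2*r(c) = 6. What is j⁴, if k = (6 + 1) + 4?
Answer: 0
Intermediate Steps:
r(c) = -3 (r(c) = -½*6 = -3)
k = 11 (k = 7 + 4 = 11)
j = 0 (j = (0 - 3*0*11)² = (0 + 0*11)² = (0 + 0)² = 0² = 0)
j⁴ = 0⁴ = 0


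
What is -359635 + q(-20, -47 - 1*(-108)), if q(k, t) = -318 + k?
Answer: -359973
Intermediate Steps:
-359635 + q(-20, -47 - 1*(-108)) = -359635 + (-318 - 20) = -359635 - 338 = -359973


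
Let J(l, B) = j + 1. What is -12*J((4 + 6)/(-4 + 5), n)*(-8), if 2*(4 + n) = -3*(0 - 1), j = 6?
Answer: 672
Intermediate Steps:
n = -5/2 (n = -4 + (-3*(0 - 1))/2 = -4 + (-3*(-1))/2 = -4 + (½)*3 = -4 + 3/2 = -5/2 ≈ -2.5000)
J(l, B) = 7 (J(l, B) = 6 + 1 = 7)
-12*J((4 + 6)/(-4 + 5), n)*(-8) = -12*7*(-8) = -84*(-8) = 672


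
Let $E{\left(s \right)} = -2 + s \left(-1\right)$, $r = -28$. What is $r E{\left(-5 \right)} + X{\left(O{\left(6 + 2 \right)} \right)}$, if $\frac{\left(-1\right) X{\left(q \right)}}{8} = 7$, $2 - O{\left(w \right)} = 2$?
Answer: $-140$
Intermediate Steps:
$E{\left(s \right)} = -2 - s$
$O{\left(w \right)} = 0$ ($O{\left(w \right)} = 2 - 2 = 0$)
$X{\left(q \right)} = -56$ ($X{\left(q \right)} = \left(-8\right) 7 = -56$)
$r E{\left(-5 \right)} + X{\left(O{\left(6 + 2 \right)} \right)} = - 28 \left(-2 - -5\right) - 56 = - 28 \left(-2 + 5\right) - 56 = \left(-28\right) 3 - 56 = -84 - 56 = -140$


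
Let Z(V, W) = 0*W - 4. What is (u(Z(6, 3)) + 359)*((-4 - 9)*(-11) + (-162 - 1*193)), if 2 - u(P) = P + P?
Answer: -78228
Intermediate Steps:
Z(V, W) = -4 (Z(V, W) = 0 - 4 = -4)
u(P) = 2 - 2*P (u(P) = 2 - (P + P) = 2 - 2*P)
(u(Z(6, 3)) + 359)*((-4 - 9)*(-11) + (-162 - 1*193)) = ((2 - 2*(-4)) + 359)*((-4 - 9)*(-11) + (-162 - 1*193)) = ((2 + 8) + 359)*(-13*(-11) + (-162 - 193)) = (10 + 359)*(143 - 355) = 369*(-212) = -78228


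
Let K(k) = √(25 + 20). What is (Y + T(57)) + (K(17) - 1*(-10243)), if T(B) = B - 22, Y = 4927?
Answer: 15205 + 3*√5 ≈ 15212.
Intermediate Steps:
K(k) = 3*√5 (K(k) = √45 = 3*√5)
T(B) = -22 + B
(Y + T(57)) + (K(17) - 1*(-10243)) = (4927 + (-22 + 57)) + (3*√5 - 1*(-10243)) = (4927 + 35) + (3*√5 + 10243) = 4962 + (10243 + 3*√5) = 15205 + 3*√5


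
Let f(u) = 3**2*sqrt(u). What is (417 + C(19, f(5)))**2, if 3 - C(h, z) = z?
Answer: 176805 - 7560*sqrt(5) ≈ 1.5990e+5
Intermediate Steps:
f(u) = 9*sqrt(u)
C(h, z) = 3 - z
(417 + C(19, f(5)))**2 = (417 + (3 - 9*sqrt(5)))**2 = (420 - 9*sqrt(5))**2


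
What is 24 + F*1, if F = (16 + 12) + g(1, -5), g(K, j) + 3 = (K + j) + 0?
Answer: 45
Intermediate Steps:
g(K, j) = -3 + K + j (g(K, j) = -3 + ((K + j) + 0) = -3 + (K + j) = -3 + K + j)
F = 21 (F = (16 + 12) + (-3 + 1 - 5) = 28 - 7 = 21)
24 + F*1 = 24 + 21*1 = 24 + 21 = 45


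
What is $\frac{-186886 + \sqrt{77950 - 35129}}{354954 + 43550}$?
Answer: $- \frac{93443}{199252} + \frac{\sqrt{42821}}{398504} \approx -0.46845$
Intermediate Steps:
$\frac{-186886 + \sqrt{77950 - 35129}}{354954 + 43550} = \frac{-186886 + \sqrt{42821}}{398504} = \left(-186886 + \sqrt{42821}\right) \frac{1}{398504} = - \frac{93443}{199252} + \frac{\sqrt{42821}}{398504}$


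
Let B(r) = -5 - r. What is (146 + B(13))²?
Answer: 16384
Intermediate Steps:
(146 + B(13))² = (146 + (-5 - 1*13))² = (146 + (-5 - 13))² = (146 - 18)² = 128² = 16384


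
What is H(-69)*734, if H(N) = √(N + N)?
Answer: 734*I*√138 ≈ 8622.5*I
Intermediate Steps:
H(N) = √2*√N (H(N) = √(2*N) = √2*√N)
H(-69)*734 = (√2*√(-69))*734 = (√2*(I*√69))*734 = (I*√138)*734 = 734*I*√138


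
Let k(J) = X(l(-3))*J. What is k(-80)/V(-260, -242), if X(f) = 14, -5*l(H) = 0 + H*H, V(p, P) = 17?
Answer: -1120/17 ≈ -65.882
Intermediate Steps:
l(H) = -H²/5 (l(H) = -(0 + H*H)/5 = -(0 + H²)/5 = -H²/5)
k(J) = 14*J
k(-80)/V(-260, -242) = (14*(-80))/17 = -1120*1/17 = -1120/17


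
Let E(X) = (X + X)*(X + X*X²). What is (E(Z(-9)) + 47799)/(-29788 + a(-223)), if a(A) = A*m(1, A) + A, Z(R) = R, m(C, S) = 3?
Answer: -61083/30680 ≈ -1.9910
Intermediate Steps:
E(X) = 2*X*(X + X³) (E(X) = (2*X)*(X + X³) = 2*X*(X + X³))
a(A) = 4*A (a(A) = A*3 + A = 3*A + A = 4*A)
(E(Z(-9)) + 47799)/(-29788 + a(-223)) = (2*(-9)²*(1 + (-9)²) + 47799)/(-29788 + 4*(-223)) = (2*81*(1 + 81) + 47799)/(-29788 - 892) = (2*81*82 + 47799)/(-30680) = (13284 + 47799)*(-1/30680) = 61083*(-1/30680) = -61083/30680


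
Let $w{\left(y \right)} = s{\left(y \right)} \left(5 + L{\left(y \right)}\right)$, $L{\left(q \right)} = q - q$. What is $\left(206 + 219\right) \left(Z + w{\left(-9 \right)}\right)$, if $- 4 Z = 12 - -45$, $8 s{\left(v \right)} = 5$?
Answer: $- \frac{37825}{8} \approx -4728.1$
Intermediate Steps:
$s{\left(v \right)} = \frac{5}{8}$ ($s{\left(v \right)} = \frac{1}{8} \cdot 5 = \frac{5}{8}$)
$L{\left(q \right)} = 0$
$w{\left(y \right)} = \frac{25}{8}$ ($w{\left(y \right)} = \frac{5 \left(5 + 0\right)}{8} = \frac{5}{8} \cdot 5 = \frac{25}{8}$)
$Z = - \frac{57}{4}$ ($Z = - \frac{12 - -45}{4} = - \frac{12 + 45}{4} = \left(- \frac{1}{4}\right) 57 = - \frac{57}{4} \approx -14.25$)
$\left(206 + 219\right) \left(Z + w{\left(-9 \right)}\right) = \left(206 + 219\right) \left(- \frac{57}{4} + \frac{25}{8}\right) = 425 \left(- \frac{89}{8}\right) = - \frac{37825}{8}$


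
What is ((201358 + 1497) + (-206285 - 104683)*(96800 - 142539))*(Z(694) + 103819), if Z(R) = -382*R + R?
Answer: -2284233936203165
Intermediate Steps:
Z(R) = -381*R
((201358 + 1497) + (-206285 - 104683)*(96800 - 142539))*(Z(694) + 103819) = ((201358 + 1497) + (-206285 - 104683)*(96800 - 142539))*(-381*694 + 103819) = (202855 - 310968*(-45739))*(-264414 + 103819) = (202855 + 14223365352)*(-160595) = 14223568207*(-160595) = -2284233936203165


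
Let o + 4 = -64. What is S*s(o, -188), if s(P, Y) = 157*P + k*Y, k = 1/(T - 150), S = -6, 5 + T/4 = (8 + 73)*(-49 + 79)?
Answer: 305867964/4775 ≈ 64056.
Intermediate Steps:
T = 9700 (T = -20 + 4*((8 + 73)*(-49 + 79)) = -20 + 4*(81*30) = -20 + 4*2430 = -20 + 9720 = 9700)
k = 1/9550 (k = 1/(9700 - 150) = 1/9550 ≈ 0.00010471)
o = -68 (o = -4 - 64 = -68)
s(P, Y) = 157*P + Y/9550
S*s(o, -188) = -6*(157*(-68) + (1/9550)*(-188)) = -6*(-10676 - 94/4775) = -6*(-50977994/4775) = 305867964/4775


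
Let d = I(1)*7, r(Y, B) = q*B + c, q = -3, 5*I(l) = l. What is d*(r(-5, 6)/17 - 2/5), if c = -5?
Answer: -1043/425 ≈ -2.4541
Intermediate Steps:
I(l) = l/5
r(Y, B) = -5 - 3*B (r(Y, B) = -3*B - 5 = -5 - 3*B)
d = 7/5 (d = ((⅕)*1)*7 = (⅕)*7 = 7/5 ≈ 1.4000)
d*(r(-5, 6)/17 - 2/5) = 7*((-5 - 3*6)/17 - 2/5)/5 = 7*((-5 - 18)*(1/17) - 2*⅕)/5 = 7*(-23*1/17 - ⅖)/5 = 7*(-23/17 - ⅖)/5 = (7/5)*(-149/85) = -1043/425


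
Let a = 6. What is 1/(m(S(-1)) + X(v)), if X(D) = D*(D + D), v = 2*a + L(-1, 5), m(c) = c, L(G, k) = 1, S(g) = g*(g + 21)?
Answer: 1/318 ≈ 0.0031447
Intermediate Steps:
S(g) = g*(21 + g)
v = 13 (v = 2*6 + 1 = 12 + 1 = 13)
X(D) = 2*D² (X(D) = D*(2*D) = 2*D²)
1/(m(S(-1)) + X(v)) = 1/(-(21 - 1) + 2*13²) = 1/(-1*20 + 2*169) = 1/(-20 + 338) = 1/318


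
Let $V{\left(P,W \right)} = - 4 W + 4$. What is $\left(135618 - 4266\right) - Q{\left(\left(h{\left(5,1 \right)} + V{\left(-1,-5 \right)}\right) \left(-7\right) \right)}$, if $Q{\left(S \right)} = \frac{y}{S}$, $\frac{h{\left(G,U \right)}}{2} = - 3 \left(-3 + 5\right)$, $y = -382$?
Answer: $\frac{5516593}{42} \approx 1.3135 \cdot 10^{5}$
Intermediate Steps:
$h{\left(G,U \right)} = -12$ ($h{\left(G,U \right)} = 2 \left(- 3 \left(-3 + 5\right)\right) = 2 \left(\left(-3\right) 2\right) = 2 \left(-6\right) = -12$)
$V{\left(P,W \right)} = 4 - 4 W$
$Q{\left(S \right)} = - \frac{382}{S}$
$\left(135618 - 4266\right) - Q{\left(\left(h{\left(5,1 \right)} + V{\left(-1,-5 \right)}\right) \left(-7\right) \right)} = \left(135618 - 4266\right) - - \frac{382}{\left(-12 + \left(4 - -20\right)\right) \left(-7\right)} = 131352 - - \frac{382}{\left(-12 + \left(4 + 20\right)\right) \left(-7\right)} = 131352 - - \frac{382}{\left(-12 + 24\right) \left(-7\right)} = 131352 - - \frac{382}{12 \left(-7\right)} = 131352 - - \frac{382}{-84} = 131352 - \left(-382\right) \left(- \frac{1}{84}\right) = 131352 - \frac{191}{42} = \frac{5516593}{42}$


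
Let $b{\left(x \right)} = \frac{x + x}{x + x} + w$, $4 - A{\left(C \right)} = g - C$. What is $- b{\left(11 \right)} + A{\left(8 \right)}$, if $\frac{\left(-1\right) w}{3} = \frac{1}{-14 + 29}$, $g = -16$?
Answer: $\frac{136}{5} \approx 27.2$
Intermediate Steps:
$A{\left(C \right)} = 20 + C$ ($A{\left(C \right)} = 4 - \left(-16 - C\right) = 4 + \left(16 + C\right) = 20 + C$)
$w = - \frac{1}{5}$ ($w = - \frac{3}{-14 + 29} = - \frac{3}{15} = \left(-3\right) \frac{1}{15} = - \frac{1}{5} \approx -0.2$)
$b{\left(x \right)} = \frac{4}{5}$ ($b{\left(x \right)} = \frac{x + x}{x + x} - \frac{1}{5} = \frac{2 x}{2 x} - \frac{1}{5} = 2 x \frac{1}{2 x} - \frac{1}{5} = 1 - \frac{1}{5} = \frac{4}{5}$)
$- b{\left(11 \right)} + A{\left(8 \right)} = \left(-1\right) \frac{4}{5} + \left(20 + 8\right) = - \frac{4}{5} + 28 = \frac{136}{5}$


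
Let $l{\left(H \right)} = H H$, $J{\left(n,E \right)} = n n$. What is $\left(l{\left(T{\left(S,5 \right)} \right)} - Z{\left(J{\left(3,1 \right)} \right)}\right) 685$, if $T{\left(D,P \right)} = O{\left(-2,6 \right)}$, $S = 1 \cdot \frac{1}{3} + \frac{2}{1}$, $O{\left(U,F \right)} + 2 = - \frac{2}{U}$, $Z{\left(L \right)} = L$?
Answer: $-5480$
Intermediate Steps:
$J{\left(n,E \right)} = n^{2}$
$O{\left(U,F \right)} = -2 - \frac{2}{U}$
$S = \frac{7}{3}$ ($S = 1 \cdot \frac{1}{3} + 2 \cdot 1 = \frac{1}{3} + 2 = \frac{7}{3} \approx 2.3333$)
$T{\left(D,P \right)} = -1$ ($T{\left(D,P \right)} = -2 - \frac{2}{-2} = -2 - -1 = -2 + 1 = -1$)
$l{\left(H \right)} = H^{2}$
$\left(l{\left(T{\left(S,5 \right)} \right)} - Z{\left(J{\left(3,1 \right)} \right)}\right) 685 = \left(\left(-1\right)^{2} - 3^{2}\right) 685 = \left(1 - 9\right) 685 = \left(-8\right) 685 = -5480$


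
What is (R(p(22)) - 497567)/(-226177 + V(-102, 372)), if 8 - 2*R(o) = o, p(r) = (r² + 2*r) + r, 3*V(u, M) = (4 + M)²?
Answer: 1493514/537155 ≈ 2.7804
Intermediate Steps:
V(u, M) = (4 + M)²/3
p(r) = r² + 3*r
R(o) = 4 - o/2
(R(p(22)) - 497567)/(-226177 + V(-102, 372)) = ((4 - 11*(3 + 22)) - 497567)/(-226177 + (4 + 372)²/3) = ((4 - 11*25) - 497567)/(-226177 + (⅓)*376²) = ((4 - ½*550) - 497567)/(-226177 + (⅓)*141376) = ((4 - 275) - 497567)/(-226177 + 141376/3) = (-271 - 497567)/(-537155/3) = -497838*(-3/537155) = 1493514/537155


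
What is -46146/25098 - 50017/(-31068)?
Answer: -29722877/129957444 ≈ -0.22871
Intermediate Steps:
-46146/25098 - 50017/(-31068) = -46146*1/25098 - 50017*(-1/31068) = -7691/4183 + 50017/31068 = -29722877/129957444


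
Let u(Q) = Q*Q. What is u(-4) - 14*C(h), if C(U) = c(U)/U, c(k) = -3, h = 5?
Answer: 122/5 ≈ 24.400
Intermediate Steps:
u(Q) = Q**2
C(U) = -3/U
u(-4) - 14*C(h) = (-4)**2 - (-42)/5 = 16 - (-42)/5 = 16 - 14*(-3/5) = 16 + 42/5 = 122/5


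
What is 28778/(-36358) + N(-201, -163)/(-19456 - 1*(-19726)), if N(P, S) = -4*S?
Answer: 3983839/2454165 ≈ 1.6233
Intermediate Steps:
28778/(-36358) + N(-201, -163)/(-19456 - 1*(-19726)) = 28778/(-36358) + (-4*(-163))/(-19456 - 1*(-19726)) = 28778*(-1/36358) + 652/(-19456 + 19726) = -14389/18179 + 652/270 = -14389/18179 + 652*(1/270) = -14389/18179 + 326/135 = 3983839/2454165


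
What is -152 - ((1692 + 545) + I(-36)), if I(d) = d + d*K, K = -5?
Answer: -2533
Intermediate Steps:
I(d) = -4*d (I(d) = d + d*(-5) = d - 5*d = -4*d)
-152 - ((1692 + 545) + I(-36)) = -152 - ((1692 + 545) - 4*(-36)) = -152 - (2237 + 144) = -152 - 1*2381 = -152 - 2381 = -2533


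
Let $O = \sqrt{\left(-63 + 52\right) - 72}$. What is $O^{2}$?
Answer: $-83$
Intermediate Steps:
$O = i \sqrt{83}$ ($O = \sqrt{-11 - 72} = \sqrt{-83} = i \sqrt{83} \approx 9.1104 i$)
$O^{2} = \left(i \sqrt{83}\right)^{2} = -83$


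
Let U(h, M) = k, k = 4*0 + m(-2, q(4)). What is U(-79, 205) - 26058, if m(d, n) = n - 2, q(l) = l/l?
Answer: -26059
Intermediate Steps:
q(l) = 1
m(d, n) = -2 + n
k = -1 (k = 4*0 + (-2 + 1) = 0 - 1 = -1)
U(h, M) = -1
U(-79, 205) - 26058 = -1 - 26058 = -26059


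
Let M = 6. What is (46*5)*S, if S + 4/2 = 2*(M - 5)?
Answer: 0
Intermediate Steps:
S = 0 (S = -2 + 2*(6 - 5) = -2 + 2*1 = -2 + 2 = 0)
(46*5)*S = (46*5)*0 = 230*0 = 0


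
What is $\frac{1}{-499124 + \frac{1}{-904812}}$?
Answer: $- \frac{904812}{451613384689} \approx -2.0035 \cdot 10^{-6}$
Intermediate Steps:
$\frac{1}{-499124 + \frac{1}{-904812}} = \frac{1}{-499124 - \frac{1}{904812}} = \frac{1}{- \frac{451613384689}{904812}} = - \frac{904812}{451613384689}$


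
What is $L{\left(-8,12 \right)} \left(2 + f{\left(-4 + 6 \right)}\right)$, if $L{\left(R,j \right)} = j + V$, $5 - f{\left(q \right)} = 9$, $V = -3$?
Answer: $-18$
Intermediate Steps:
$f{\left(q \right)} = -4$ ($f{\left(q \right)} = 5 - 9 = -4$)
$L{\left(R,j \right)} = -3 + j$ ($L{\left(R,j \right)} = j - 3 = -3 + j$)
$L{\left(-8,12 \right)} \left(2 + f{\left(-4 + 6 \right)}\right) = \left(-3 + 12\right) \left(2 - 4\right) = 9 \left(-2\right) = -18$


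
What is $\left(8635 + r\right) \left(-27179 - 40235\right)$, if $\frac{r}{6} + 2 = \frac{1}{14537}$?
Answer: $- \frac{8450517277598}{14537} \approx -5.8131 \cdot 10^{8}$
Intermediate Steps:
$r = - \frac{174438}{14537}$ ($r = -12 + \frac{6}{14537} = - \frac{174438}{14537} \approx -12.0$)
$\left(8635 + r\right) \left(-27179 - 40235\right) = \left(8635 - \frac{174438}{14537}\right) \left(-27179 - 40235\right) = \frac{125352557}{14537} \left(-67414\right) = - \frac{8450517277598}{14537}$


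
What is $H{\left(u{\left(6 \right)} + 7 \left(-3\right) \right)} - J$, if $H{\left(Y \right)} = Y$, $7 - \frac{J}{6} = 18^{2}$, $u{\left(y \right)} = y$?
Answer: $1887$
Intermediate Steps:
$J = -1902$ ($J = 42 - 6 \cdot 18^{2} = 42 - 1944 = -1902$)
$H{\left(u{\left(6 \right)} + 7 \left(-3\right) \right)} - J = \left(6 + 7 \left(-3\right)\right) - -1902 = \left(6 - 21\right) + 1902 = -15 + 1902 = 1887$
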